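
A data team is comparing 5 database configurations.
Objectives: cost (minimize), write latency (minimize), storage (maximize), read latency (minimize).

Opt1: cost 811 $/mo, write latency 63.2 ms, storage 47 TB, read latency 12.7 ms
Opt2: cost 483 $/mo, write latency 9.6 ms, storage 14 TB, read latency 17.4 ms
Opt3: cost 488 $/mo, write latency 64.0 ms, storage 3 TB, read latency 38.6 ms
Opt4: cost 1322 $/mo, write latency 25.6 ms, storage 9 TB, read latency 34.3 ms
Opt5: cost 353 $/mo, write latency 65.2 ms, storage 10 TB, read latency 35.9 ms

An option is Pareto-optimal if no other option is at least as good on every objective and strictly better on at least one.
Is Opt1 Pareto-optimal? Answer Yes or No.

Opt2: worse on storage (14 vs 47).
Opt3: worse on write latency (64.0 vs 63.2).
Opt4: worse on cost (1322 vs 811).
Opt5: worse on write latency (65.2 vs 63.2).
No option is at least as good as Opt1 on every objective and strictly better on one.

Yes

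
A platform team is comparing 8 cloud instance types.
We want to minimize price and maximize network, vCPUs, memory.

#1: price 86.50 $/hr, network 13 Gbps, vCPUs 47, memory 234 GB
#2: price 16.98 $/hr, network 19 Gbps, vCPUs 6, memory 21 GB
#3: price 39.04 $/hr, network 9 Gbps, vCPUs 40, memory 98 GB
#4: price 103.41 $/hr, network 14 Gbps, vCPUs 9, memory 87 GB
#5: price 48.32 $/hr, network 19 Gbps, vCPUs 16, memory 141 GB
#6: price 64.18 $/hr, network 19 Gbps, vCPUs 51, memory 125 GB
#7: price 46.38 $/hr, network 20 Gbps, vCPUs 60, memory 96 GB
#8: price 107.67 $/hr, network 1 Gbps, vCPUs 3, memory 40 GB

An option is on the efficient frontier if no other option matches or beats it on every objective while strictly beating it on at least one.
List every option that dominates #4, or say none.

#5, #6, #7

#5: price 48.32≤103.41, network 19≥14, vCPUs 16≥9, memory 141≥87 — dominates #4.
#6: price 64.18≤103.41, network 19≥14, vCPUs 51≥9, memory 125≥87 — dominates #4.
#7: price 46.38≤103.41, network 20≥14, vCPUs 60≥9, memory 96≥87 — dominates #4.
Others (#1, #2, #3, #8) are each worse than #4 on at least one objective.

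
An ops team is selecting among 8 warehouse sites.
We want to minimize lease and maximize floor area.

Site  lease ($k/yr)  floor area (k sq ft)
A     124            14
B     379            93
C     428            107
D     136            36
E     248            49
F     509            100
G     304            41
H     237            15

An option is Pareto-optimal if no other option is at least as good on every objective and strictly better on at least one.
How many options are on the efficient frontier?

A: not dominated (best lease).
B: not dominated.
C: not dominated (best floor area).
D: not dominated.
E: not dominated.
F: dominated by C (lease 428≤509, floor area 107≥100).
G: dominated by E (lease 248≤304, floor area 49≥41).
H: dominated by D (lease 136≤237, floor area 36≥15).
Pareto-optimal: A, B, C, D, E → 5.

5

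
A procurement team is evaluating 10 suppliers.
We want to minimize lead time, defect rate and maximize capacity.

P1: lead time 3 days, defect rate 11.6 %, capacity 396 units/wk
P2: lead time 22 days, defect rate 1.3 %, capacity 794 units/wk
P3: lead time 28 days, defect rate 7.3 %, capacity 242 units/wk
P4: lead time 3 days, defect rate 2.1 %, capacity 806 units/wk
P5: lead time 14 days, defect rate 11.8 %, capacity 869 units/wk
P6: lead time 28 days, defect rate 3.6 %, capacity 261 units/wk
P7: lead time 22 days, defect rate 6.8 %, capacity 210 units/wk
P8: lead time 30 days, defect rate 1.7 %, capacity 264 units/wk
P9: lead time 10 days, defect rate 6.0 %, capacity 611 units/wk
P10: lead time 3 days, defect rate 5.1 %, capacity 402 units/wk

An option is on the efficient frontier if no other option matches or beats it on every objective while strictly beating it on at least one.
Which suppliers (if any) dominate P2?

P1: worse on defect rate (11.6 vs 1.3).
P3: worse on lead time (28 vs 22).
P4: worse on defect rate (2.1 vs 1.3).
P5: worse on defect rate (11.8 vs 1.3).
P6: worse on lead time (28 vs 22).
P7: worse on defect rate (6.8 vs 1.3).
P8: worse on lead time (30 vs 22).
P9: worse on defect rate (6.0 vs 1.3).
P10: worse on defect rate (5.1 vs 1.3).
No option dominates P2.

none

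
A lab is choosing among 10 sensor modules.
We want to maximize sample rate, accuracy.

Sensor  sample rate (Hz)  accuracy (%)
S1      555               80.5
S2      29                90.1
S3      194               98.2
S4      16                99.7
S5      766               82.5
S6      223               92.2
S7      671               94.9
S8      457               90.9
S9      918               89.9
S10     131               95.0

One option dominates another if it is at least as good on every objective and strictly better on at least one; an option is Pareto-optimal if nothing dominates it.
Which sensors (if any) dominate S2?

S3, S6, S7, S8, S10

S3: sample rate 194≥29, accuracy 98.2≥90.1 — dominates S2.
S6: sample rate 223≥29, accuracy 92.2≥90.1 — dominates S2.
S7: sample rate 671≥29, accuracy 94.9≥90.1 — dominates S2.
S8: sample rate 457≥29, accuracy 90.9≥90.1 — dominates S2.
S10: sample rate 131≥29, accuracy 95.0≥90.1 — dominates S2.
Others (S1, S4, S5, S9) are each worse than S2 on at least one objective.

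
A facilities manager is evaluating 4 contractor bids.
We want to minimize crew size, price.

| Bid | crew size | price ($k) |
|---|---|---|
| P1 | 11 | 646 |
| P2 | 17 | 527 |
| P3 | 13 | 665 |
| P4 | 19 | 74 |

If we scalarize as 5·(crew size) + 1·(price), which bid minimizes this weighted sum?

P1: 5·11 + 1·646 = 701
P2: 5·17 + 1·527 = 612
P3: 5·13 + 1·665 = 730
P4: 5·19 + 1·74 = 169
Lowest: P4 at 169.

P4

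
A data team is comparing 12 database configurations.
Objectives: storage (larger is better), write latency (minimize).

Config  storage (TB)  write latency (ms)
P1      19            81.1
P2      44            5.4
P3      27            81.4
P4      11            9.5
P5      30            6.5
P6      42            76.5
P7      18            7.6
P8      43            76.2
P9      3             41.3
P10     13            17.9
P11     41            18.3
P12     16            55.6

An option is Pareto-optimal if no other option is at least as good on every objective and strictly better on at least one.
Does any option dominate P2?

P1: worse on storage (19 vs 44).
P3: worse on storage (27 vs 44).
P4: worse on storage (11 vs 44).
P5: worse on storage (30 vs 44).
P6: worse on storage (42 vs 44).
P7: worse on storage (18 vs 44).
P8: worse on storage (43 vs 44).
P9: worse on storage (3 vs 44).
P10: worse on storage (13 vs 44).
P11: worse on storage (41 vs 44).
P12: worse on storage (16 vs 44).
No option is at least as good as P2 on every objective and strictly better on one.

No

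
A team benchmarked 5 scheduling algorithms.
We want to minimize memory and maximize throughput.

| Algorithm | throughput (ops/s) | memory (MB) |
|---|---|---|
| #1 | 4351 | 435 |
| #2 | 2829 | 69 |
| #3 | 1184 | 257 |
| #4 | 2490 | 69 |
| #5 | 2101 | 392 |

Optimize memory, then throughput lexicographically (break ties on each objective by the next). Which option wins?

#2

First minimize memory: best is 69, kept {#2, #4}.
Then maximize throughput: best is 2829, kept {#2}.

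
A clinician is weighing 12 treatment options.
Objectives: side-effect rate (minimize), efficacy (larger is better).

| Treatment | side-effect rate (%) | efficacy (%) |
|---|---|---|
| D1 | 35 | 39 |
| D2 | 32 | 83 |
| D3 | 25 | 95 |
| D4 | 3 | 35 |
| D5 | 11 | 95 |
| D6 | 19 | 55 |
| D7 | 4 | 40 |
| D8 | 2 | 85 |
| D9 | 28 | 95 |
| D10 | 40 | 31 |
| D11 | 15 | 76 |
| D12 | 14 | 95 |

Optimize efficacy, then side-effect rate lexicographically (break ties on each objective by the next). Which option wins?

D5

First maximize efficacy: best is 95, kept {D3, D5, D9, D12}.
Then minimize side-effect rate: best is 11, kept {D5}.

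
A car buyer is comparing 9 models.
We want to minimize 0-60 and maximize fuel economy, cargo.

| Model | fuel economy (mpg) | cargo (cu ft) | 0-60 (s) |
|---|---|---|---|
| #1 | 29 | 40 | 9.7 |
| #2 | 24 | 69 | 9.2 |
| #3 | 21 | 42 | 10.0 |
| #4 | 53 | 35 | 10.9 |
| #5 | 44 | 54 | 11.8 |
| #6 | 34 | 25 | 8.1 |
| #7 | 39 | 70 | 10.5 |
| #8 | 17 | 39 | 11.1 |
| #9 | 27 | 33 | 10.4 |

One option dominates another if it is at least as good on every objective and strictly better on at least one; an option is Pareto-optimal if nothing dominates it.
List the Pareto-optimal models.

#1: not dominated.
#2: not dominated.
#3: dominated by #2 (fuel economy 24≥21, cargo 69≥42, 0-60 9.2≤10.0).
#4: not dominated (best fuel economy).
#5: not dominated.
#6: not dominated (best 0-60).
#7: not dominated (best cargo).
#8: dominated by #1 (fuel economy 29≥17, cargo 40≥39, 0-60 9.7≤11.1).
#9: dominated by #1 (fuel economy 29≥27, cargo 40≥33, 0-60 9.7≤10.4).

#1, #2, #4, #5, #6, #7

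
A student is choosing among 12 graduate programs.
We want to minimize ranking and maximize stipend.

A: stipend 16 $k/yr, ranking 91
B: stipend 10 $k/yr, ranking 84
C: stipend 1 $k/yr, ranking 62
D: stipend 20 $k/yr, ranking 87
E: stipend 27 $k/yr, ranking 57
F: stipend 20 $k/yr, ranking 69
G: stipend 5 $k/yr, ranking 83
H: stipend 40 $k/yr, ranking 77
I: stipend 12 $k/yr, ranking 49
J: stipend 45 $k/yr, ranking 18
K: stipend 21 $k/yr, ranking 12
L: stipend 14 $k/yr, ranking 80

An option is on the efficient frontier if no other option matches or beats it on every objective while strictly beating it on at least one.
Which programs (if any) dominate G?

E: stipend 27≥5, ranking 57≤83 — dominates G.
F: stipend 20≥5, ranking 69≤83 — dominates G.
H: stipend 40≥5, ranking 77≤83 — dominates G.
I: stipend 12≥5, ranking 49≤83 — dominates G.
J: stipend 45≥5, ranking 18≤83 — dominates G.
K: stipend 21≥5, ranking 12≤83 — dominates G.
L: stipend 14≥5, ranking 80≤83 — dominates G.
Others (A, B, C, D) are each worse than G on at least one objective.

E, F, H, I, J, K, L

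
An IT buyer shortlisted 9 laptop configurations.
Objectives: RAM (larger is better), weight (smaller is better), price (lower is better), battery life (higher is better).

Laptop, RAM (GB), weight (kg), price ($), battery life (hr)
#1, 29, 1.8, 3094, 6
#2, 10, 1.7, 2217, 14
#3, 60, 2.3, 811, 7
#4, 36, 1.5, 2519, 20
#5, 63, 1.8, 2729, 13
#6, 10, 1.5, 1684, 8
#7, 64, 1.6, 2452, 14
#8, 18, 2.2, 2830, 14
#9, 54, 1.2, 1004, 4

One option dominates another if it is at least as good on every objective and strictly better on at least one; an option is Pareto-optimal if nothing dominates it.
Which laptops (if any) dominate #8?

#4: RAM 36≥18, weight 1.5≤2.2, price 2519≤2830, battery life 20≥14 — dominates #8.
#7: RAM 64≥18, weight 1.6≤2.2, price 2452≤2830, battery life 14≥14 — dominates #8.
Others (#1, #2, #3, #5, #6, #9) are each worse than #8 on at least one objective.

#4, #7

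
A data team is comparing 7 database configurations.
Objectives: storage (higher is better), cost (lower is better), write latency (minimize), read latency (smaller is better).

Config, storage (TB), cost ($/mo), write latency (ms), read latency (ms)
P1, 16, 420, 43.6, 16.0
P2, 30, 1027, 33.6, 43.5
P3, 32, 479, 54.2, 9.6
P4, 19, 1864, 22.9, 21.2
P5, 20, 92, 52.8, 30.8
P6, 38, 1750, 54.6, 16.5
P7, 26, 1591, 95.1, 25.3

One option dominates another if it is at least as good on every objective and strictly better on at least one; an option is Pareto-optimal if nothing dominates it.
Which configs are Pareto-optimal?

P1, P2, P3, P4, P5, P6

P1: not dominated.
P2: not dominated.
P3: not dominated (best read latency).
P4: not dominated (best write latency).
P5: not dominated (best cost).
P6: not dominated (best storage).
P7: dominated by P3 (storage 32≥26, cost 479≤1591, write latency 54.2≤95.1, read latency 9.6≤25.3).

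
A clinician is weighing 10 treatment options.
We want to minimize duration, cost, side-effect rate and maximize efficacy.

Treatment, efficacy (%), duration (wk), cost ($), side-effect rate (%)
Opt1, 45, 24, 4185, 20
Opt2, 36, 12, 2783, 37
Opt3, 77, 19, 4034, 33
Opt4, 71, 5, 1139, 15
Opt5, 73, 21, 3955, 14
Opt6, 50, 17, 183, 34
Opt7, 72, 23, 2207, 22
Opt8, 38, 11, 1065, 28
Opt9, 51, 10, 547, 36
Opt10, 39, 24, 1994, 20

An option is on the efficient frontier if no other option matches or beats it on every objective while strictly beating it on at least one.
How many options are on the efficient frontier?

7

Opt1: dominated by Opt4 (efficacy 71≥45, duration 5≤24, cost 1139≤4185, side-effect rate 15≤20).
Opt2: dominated by Opt4 (efficacy 71≥36, duration 5≤12, cost 1139≤2783, side-effect rate 15≤37).
Opt3: not dominated (best efficacy).
Opt4: not dominated (best duration).
Opt5: not dominated (best side-effect rate).
Opt6: not dominated (best cost).
Opt7: not dominated.
Opt8: not dominated.
Opt9: not dominated.
Opt10: dominated by Opt4 (efficacy 71≥39, duration 5≤24, cost 1139≤1994, side-effect rate 15≤20).
Pareto-optimal: Opt3, Opt4, Opt5, Opt6, Opt7, Opt8, Opt9 → 7.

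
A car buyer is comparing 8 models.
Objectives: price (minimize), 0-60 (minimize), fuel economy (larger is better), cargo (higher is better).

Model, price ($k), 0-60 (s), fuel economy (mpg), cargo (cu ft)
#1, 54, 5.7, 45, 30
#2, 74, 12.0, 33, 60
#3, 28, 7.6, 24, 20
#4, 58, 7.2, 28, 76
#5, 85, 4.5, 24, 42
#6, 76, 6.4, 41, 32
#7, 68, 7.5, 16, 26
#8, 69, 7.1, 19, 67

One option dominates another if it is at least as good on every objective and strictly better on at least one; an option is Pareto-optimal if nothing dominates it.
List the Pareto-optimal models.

#1, #2, #3, #4, #5, #6, #8

#1: not dominated (best fuel economy).
#2: not dominated.
#3: not dominated (best price).
#4: not dominated (best cargo).
#5: not dominated (best 0-60).
#6: not dominated.
#7: dominated by #1 (price 54≤68, 0-60 5.7≤7.5, fuel economy 45≥16, cargo 30≥26).
#8: not dominated.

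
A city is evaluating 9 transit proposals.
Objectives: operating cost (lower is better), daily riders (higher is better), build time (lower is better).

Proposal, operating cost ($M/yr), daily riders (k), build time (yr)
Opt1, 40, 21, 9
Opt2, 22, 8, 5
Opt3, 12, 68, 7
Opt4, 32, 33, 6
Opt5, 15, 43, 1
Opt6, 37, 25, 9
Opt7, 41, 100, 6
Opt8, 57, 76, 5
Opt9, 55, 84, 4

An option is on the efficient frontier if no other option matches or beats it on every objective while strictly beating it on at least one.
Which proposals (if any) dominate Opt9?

Opt1: worse on daily riders (21 vs 84).
Opt2: worse on daily riders (8 vs 84).
Opt3: worse on daily riders (68 vs 84).
Opt4: worse on daily riders (33 vs 84).
Opt5: worse on daily riders (43 vs 84).
Opt6: worse on daily riders (25 vs 84).
Opt7: worse on build time (6 vs 4).
Opt8: worse on operating cost (57 vs 55).
No option dominates Opt9.

none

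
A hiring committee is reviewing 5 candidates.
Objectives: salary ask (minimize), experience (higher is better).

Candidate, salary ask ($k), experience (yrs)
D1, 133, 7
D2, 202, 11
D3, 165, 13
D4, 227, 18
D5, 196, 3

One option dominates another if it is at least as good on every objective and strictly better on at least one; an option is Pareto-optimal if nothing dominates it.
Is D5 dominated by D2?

No

D2 vs D5: D2 is worse on salary ask (202 vs 196), so it does not dominate D5.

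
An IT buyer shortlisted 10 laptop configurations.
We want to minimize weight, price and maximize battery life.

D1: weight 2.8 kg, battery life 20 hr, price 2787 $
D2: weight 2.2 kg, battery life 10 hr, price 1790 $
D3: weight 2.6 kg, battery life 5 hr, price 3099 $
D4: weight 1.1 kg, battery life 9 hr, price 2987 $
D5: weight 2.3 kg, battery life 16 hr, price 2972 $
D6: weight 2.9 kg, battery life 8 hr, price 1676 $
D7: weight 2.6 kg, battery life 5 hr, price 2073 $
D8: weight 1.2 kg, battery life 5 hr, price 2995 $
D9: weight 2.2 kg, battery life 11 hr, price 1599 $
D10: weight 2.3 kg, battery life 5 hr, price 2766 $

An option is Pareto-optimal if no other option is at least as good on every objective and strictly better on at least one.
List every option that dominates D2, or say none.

D9

D9: weight 2.2≤2.2, battery life 11≥10, price 1599≤1790 — dominates D2.
Others (D1, D3, D4, D5, D6, D7, D8, D10) are each worse than D2 on at least one objective.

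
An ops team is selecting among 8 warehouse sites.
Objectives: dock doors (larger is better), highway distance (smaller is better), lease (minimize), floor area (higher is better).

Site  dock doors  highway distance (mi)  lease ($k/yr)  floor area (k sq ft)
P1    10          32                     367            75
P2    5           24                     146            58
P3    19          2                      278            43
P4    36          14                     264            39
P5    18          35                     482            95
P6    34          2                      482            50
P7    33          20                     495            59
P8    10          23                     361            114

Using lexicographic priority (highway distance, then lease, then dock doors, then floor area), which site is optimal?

First minimize highway distance: best is 2, kept {P3, P6}.
Then minimize lease: best is 278, kept {P3}.

P3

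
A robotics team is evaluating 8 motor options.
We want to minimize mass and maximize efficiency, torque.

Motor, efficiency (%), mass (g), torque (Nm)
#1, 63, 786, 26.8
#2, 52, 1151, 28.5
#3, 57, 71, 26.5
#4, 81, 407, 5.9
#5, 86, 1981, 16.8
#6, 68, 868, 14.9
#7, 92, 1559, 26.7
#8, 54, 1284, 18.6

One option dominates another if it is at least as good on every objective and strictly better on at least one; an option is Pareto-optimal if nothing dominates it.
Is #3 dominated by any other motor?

#1: worse on mass (786 vs 71).
#2: worse on efficiency (52 vs 57).
#4: worse on mass (407 vs 71).
#5: worse on mass (1981 vs 71).
#6: worse on mass (868 vs 71).
#7: worse on mass (1559 vs 71).
#8: worse on efficiency (54 vs 57).
No option is at least as good as #3 on every objective and strictly better on one.

No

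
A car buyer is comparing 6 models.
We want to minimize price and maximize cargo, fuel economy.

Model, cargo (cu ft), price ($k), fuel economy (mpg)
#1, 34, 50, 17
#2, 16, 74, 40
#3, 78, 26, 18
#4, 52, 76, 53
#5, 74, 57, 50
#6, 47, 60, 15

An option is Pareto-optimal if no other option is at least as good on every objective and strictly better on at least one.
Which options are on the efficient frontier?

#3, #4, #5

#1: dominated by #3 (cargo 78≥34, price 26≤50, fuel economy 18≥17).
#2: dominated by #5 (cargo 74≥16, price 57≤74, fuel economy 50≥40).
#3: not dominated (best cargo).
#4: not dominated (best fuel economy).
#5: not dominated.
#6: dominated by #3 (cargo 78≥47, price 26≤60, fuel economy 18≥15).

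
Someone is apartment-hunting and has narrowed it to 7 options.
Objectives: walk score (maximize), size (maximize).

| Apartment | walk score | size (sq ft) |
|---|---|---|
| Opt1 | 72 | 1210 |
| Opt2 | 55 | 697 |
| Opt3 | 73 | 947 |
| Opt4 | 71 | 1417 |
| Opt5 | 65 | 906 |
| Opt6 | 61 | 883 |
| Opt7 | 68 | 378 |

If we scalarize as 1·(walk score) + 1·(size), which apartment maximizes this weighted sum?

Opt4

Opt1: 1·72 + 1·1210 = 1282
Opt2: 1·55 + 1·697 = 752
Opt3: 1·73 + 1·947 = 1020
Opt4: 1·71 + 1·1417 = 1488
Opt5: 1·65 + 1·906 = 971
Opt6: 1·61 + 1·883 = 944
Opt7: 1·68 + 1·378 = 446
Highest: Opt4 at 1488.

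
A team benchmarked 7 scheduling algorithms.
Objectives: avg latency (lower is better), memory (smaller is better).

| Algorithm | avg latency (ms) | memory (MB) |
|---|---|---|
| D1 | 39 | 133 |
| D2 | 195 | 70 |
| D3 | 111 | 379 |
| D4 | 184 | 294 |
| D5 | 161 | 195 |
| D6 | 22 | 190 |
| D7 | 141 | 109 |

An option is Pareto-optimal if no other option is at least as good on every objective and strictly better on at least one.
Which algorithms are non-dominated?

D1: not dominated.
D2: not dominated (best memory).
D3: dominated by D1 (avg latency 39≤111, memory 133≤379).
D4: dominated by D1 (avg latency 39≤184, memory 133≤294).
D5: dominated by D1 (avg latency 39≤161, memory 133≤195).
D6: not dominated (best avg latency).
D7: not dominated.

D1, D2, D6, D7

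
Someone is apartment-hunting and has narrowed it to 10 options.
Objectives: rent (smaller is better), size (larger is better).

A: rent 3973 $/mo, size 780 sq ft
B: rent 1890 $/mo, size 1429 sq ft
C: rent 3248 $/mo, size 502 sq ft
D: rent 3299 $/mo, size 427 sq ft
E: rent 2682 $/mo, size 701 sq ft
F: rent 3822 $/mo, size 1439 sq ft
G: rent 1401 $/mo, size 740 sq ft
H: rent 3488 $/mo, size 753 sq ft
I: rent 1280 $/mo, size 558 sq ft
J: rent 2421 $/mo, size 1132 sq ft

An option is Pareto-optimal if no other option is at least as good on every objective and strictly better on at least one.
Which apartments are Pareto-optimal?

B, F, G, I

A: dominated by B (rent 1890≤3973, size 1429≥780).
B: not dominated.
C: dominated by B (rent 1890≤3248, size 1429≥502).
D: dominated by B (rent 1890≤3299, size 1429≥427).
E: dominated by B (rent 1890≤2682, size 1429≥701).
F: not dominated (best size).
G: not dominated.
H: dominated by B (rent 1890≤3488, size 1429≥753).
I: not dominated (best rent).
J: dominated by B (rent 1890≤2421, size 1429≥1132).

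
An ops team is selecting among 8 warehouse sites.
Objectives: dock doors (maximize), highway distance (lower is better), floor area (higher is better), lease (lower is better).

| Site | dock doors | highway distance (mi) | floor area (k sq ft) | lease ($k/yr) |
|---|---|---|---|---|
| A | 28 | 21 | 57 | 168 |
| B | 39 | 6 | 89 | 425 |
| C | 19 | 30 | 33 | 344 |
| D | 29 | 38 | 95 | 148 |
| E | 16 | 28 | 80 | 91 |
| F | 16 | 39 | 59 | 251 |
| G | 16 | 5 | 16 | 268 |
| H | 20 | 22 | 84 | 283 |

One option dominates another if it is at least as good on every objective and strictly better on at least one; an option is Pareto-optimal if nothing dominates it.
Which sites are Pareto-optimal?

A, B, D, E, G, H

A: not dominated.
B: not dominated (best dock doors).
C: dominated by A (dock doors 28≥19, highway distance 21≤30, floor area 57≥33, lease 168≤344).
D: not dominated (best floor area).
E: not dominated (best lease).
F: dominated by D (dock doors 29≥16, highway distance 38≤39, floor area 95≥59, lease 148≤251).
G: not dominated (best highway distance).
H: not dominated.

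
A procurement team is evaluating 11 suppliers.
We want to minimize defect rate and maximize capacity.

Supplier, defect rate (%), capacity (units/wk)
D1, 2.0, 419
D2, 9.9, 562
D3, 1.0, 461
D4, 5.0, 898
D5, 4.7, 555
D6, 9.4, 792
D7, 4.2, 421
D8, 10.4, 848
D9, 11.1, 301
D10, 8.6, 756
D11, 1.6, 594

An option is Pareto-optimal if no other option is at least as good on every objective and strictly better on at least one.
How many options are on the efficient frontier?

3

D1: dominated by D3 (defect rate 1.0≤2.0, capacity 461≥419).
D2: dominated by D4 (defect rate 5.0≤9.9, capacity 898≥562).
D3: not dominated (best defect rate).
D4: not dominated (best capacity).
D5: dominated by D11 (defect rate 1.6≤4.7, capacity 594≥555).
D6: dominated by D4 (defect rate 5.0≤9.4, capacity 898≥792).
D7: dominated by D3 (defect rate 1.0≤4.2, capacity 461≥421).
D8: dominated by D4 (defect rate 5.0≤10.4, capacity 898≥848).
D9: dominated by D1 (defect rate 2.0≤11.1, capacity 419≥301).
D10: dominated by D4 (defect rate 5.0≤8.6, capacity 898≥756).
D11: not dominated.
Pareto-optimal: D3, D4, D11 → 3.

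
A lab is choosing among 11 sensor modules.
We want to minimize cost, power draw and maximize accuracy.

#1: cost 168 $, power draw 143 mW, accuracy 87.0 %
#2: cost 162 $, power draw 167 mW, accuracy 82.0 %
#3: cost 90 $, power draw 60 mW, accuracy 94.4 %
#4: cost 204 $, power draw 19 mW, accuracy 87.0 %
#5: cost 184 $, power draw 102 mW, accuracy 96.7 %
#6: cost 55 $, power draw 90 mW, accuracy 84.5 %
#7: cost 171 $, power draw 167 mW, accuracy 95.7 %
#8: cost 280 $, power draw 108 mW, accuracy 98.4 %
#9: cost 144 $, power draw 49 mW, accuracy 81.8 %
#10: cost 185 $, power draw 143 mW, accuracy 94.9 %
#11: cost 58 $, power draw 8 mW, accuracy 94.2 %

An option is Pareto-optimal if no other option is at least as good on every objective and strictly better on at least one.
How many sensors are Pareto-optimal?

6

#1: dominated by #3 (cost 90≤168, power draw 60≤143, accuracy 94.4≥87.0).
#2: dominated by #3 (cost 90≤162, power draw 60≤167, accuracy 94.4≥82.0).
#3: not dominated.
#4: dominated by #11 (cost 58≤204, power draw 8≤19, accuracy 94.2≥87.0).
#5: not dominated.
#6: not dominated (best cost).
#7: not dominated.
#8: not dominated (best accuracy).
#9: dominated by #11 (cost 58≤144, power draw 8≤49, accuracy 94.2≥81.8).
#10: dominated by #5 (cost 184≤185, power draw 102≤143, accuracy 96.7≥94.9).
#11: not dominated (best power draw).
Pareto-optimal: #3, #5, #6, #7, #8, #11 → 6.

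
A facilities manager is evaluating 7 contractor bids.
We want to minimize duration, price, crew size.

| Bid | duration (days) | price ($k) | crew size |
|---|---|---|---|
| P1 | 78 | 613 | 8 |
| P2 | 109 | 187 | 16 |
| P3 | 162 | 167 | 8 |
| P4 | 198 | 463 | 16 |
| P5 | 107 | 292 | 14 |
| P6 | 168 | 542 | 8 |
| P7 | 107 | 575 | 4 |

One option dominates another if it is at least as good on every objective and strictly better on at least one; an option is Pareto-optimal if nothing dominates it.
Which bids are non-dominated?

P1: not dominated (best duration).
P2: not dominated.
P3: not dominated (best price).
P4: dominated by P2 (duration 109≤198, price 187≤463, crew size 16≤16).
P5: not dominated.
P6: dominated by P3 (duration 162≤168, price 167≤542, crew size 8≤8).
P7: not dominated (best crew size).

P1, P2, P3, P5, P7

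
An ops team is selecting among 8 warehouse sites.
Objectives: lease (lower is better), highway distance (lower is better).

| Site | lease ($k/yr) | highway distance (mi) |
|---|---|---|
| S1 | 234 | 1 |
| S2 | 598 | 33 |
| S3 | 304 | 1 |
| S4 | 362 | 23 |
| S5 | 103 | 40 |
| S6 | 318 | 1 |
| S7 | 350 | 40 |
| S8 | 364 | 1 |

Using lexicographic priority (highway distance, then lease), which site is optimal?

First minimize highway distance: best is 1, kept {S1, S3, S6, S8}.
Then minimize lease: best is 234, kept {S1}.

S1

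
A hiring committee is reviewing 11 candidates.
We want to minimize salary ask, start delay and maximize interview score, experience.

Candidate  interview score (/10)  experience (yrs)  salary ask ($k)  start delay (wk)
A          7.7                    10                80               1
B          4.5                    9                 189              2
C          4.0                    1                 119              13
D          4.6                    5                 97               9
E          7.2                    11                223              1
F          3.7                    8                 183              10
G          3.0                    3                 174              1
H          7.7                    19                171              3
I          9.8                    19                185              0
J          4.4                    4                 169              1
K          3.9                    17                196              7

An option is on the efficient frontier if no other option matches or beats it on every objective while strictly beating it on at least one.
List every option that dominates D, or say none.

A

A: interview score 7.7≥4.6, experience 10≥5, salary ask 80≤97, start delay 1≤9 — dominates D.
Others (B, C, E, F, G, H, I, J, K) are each worse than D on at least one objective.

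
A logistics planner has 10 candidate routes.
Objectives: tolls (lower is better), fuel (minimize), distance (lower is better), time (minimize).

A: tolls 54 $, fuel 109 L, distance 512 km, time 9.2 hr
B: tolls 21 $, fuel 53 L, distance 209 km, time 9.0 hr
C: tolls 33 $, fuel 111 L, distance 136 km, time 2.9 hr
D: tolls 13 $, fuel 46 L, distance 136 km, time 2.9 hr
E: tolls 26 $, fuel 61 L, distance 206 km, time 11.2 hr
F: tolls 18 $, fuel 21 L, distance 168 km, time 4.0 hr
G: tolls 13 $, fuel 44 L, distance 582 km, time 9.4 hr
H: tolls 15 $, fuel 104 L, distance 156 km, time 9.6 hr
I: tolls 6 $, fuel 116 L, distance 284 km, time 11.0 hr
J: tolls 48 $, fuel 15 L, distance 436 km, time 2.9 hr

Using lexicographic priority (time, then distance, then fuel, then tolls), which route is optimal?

First minimize time: best is 2.9, kept {C, D, J}.
Then minimize distance: best is 136, kept {C, D}.
Then minimize fuel: best is 46, kept {D}.

D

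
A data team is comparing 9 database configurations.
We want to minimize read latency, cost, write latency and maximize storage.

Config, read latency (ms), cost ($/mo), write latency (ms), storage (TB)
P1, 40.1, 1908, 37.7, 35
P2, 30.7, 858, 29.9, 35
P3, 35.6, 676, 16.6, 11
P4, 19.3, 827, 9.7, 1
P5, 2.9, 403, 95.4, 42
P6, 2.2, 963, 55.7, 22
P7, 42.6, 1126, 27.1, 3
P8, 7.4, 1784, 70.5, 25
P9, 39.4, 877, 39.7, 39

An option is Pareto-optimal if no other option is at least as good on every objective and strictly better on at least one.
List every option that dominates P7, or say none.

P3: read latency 35.6≤42.6, cost 676≤1126, write latency 16.6≤27.1, storage 11≥3 — dominates P7.
Others (P1, P2, P4, P5, P6, P8, P9) are each worse than P7 on at least one objective.

P3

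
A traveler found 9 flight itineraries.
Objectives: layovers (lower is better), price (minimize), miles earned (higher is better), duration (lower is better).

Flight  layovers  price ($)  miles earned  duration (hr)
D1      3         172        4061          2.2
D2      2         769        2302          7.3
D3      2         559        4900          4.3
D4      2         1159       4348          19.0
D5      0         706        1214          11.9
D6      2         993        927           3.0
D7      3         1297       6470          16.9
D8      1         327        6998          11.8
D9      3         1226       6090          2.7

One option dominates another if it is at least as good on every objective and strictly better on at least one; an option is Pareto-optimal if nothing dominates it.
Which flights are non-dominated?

D1, D3, D5, D6, D8, D9

D1: not dominated (best price).
D2: dominated by D3 (layovers 2≤2, price 559≤769, miles earned 4900≥2302, duration 4.3≤7.3).
D3: not dominated.
D4: dominated by D3 (layovers 2≤2, price 559≤1159, miles earned 4900≥4348, duration 4.3≤19.0).
D5: not dominated (best layovers).
D6: not dominated.
D7: dominated by D8 (layovers 1≤3, price 327≤1297, miles earned 6998≥6470, duration 11.8≤16.9).
D8: not dominated (best miles earned).
D9: not dominated.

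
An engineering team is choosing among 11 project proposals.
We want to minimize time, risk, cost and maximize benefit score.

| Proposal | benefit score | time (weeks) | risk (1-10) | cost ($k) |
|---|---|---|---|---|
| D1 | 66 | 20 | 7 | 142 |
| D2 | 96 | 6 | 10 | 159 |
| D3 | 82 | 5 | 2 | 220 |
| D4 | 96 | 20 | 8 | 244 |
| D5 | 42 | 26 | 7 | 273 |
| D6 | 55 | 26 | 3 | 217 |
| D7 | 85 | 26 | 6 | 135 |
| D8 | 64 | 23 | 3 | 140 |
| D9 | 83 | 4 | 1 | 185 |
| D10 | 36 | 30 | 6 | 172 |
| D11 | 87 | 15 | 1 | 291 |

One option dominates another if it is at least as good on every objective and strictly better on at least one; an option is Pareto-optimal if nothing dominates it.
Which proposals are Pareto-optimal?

D1: not dominated.
D2: not dominated.
D3: dominated by D9 (benefit score 83≥82, time 4≤5, risk 1≤2, cost 185≤220).
D4: not dominated.
D5: dominated by D1 (benefit score 66≥42, time 20≤26, risk 7≤7, cost 142≤273).
D6: dominated by D8 (benefit score 64≥55, time 23≤26, risk 3≤3, cost 140≤217).
D7: not dominated (best cost).
D8: not dominated.
D9: not dominated (best time).
D10: dominated by D7 (benefit score 85≥36, time 26≤30, risk 6≤6, cost 135≤172).
D11: not dominated.

D1, D2, D4, D7, D8, D9, D11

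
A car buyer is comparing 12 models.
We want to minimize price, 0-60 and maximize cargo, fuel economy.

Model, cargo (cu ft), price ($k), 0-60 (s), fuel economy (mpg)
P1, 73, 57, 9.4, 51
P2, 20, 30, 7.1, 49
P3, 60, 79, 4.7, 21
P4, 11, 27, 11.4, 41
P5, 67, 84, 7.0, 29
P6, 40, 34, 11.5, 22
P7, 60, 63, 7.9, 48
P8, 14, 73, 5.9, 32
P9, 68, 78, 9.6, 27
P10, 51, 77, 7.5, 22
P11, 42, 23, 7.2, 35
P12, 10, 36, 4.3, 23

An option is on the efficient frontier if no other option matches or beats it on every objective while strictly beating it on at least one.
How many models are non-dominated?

10

P1: not dominated (best cargo).
P2: not dominated.
P3: not dominated.
P4: not dominated.
P5: not dominated.
P6: dominated by P11 (cargo 42≥40, price 23≤34, 0-60 7.2≤11.5, fuel economy 35≥22).
P7: not dominated.
P8: not dominated.
P9: dominated by P1 (cargo 73≥68, price 57≤78, 0-60 9.4≤9.6, fuel economy 51≥27).
P10: not dominated.
P11: not dominated (best price).
P12: not dominated (best 0-60).
Pareto-optimal: P1, P2, P3, P4, P5, P7, P8, P10, P11, P12 → 10.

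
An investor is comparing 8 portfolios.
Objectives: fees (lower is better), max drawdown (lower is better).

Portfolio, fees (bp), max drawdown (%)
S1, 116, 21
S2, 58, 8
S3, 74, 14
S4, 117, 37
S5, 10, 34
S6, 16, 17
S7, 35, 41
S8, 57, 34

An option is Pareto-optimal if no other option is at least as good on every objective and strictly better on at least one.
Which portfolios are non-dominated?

S2, S5, S6

S1: dominated by S2 (fees 58≤116, max drawdown 8≤21).
S2: not dominated (best max drawdown).
S3: dominated by S2 (fees 58≤74, max drawdown 8≤14).
S4: dominated by S1 (fees 116≤117, max drawdown 21≤37).
S5: not dominated (best fees).
S6: not dominated.
S7: dominated by S5 (fees 10≤35, max drawdown 34≤41).
S8: dominated by S5 (fees 10≤57, max drawdown 34≤34).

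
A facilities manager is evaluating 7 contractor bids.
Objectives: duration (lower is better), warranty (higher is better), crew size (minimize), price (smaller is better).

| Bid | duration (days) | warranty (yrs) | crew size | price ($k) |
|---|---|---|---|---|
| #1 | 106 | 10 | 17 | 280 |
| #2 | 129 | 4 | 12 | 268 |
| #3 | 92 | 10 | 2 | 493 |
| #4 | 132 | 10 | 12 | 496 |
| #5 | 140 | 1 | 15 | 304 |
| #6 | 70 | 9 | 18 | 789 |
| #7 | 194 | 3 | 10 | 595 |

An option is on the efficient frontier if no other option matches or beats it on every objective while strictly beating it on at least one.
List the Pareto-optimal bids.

#1: not dominated.
#2: not dominated (best price).
#3: not dominated (best crew size).
#4: dominated by #3 (duration 92≤132, warranty 10≥10, crew size 2≤12, price 493≤496).
#5: dominated by #2 (duration 129≤140, warranty 4≥1, crew size 12≤15, price 268≤304).
#6: not dominated (best duration).
#7: dominated by #3 (duration 92≤194, warranty 10≥3, crew size 2≤10, price 493≤595).

#1, #2, #3, #6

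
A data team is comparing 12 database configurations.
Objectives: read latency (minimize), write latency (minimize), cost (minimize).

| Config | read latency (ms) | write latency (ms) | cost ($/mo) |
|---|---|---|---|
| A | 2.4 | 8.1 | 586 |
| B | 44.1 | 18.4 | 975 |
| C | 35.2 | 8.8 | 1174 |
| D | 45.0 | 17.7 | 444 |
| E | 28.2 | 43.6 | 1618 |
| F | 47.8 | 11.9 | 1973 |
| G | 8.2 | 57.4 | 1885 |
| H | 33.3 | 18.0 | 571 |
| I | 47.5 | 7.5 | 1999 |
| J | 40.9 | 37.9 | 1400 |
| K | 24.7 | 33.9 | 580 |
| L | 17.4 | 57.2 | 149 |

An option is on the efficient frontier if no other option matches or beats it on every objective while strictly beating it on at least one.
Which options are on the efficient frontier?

A, D, H, I, K, L

A: not dominated (best read latency).
B: dominated by A (read latency 2.4≤44.1, write latency 8.1≤18.4, cost 586≤975).
C: dominated by A (read latency 2.4≤35.2, write latency 8.1≤8.8, cost 586≤1174).
D: not dominated.
E: dominated by A (read latency 2.4≤28.2, write latency 8.1≤43.6, cost 586≤1618).
F: dominated by A (read latency 2.4≤47.8, write latency 8.1≤11.9, cost 586≤1973).
G: dominated by A (read latency 2.4≤8.2, write latency 8.1≤57.4, cost 586≤1885).
H: not dominated.
I: not dominated (best write latency).
J: dominated by A (read latency 2.4≤40.9, write latency 8.1≤37.9, cost 586≤1400).
K: not dominated.
L: not dominated (best cost).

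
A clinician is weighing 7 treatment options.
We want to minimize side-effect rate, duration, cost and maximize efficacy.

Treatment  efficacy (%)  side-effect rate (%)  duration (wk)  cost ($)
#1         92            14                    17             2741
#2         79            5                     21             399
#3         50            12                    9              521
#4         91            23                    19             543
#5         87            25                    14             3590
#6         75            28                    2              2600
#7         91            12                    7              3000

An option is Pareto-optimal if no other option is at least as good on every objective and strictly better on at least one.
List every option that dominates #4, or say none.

none

#1: worse on cost (2741 vs 543).
#2: worse on efficacy (79 vs 91).
#3: worse on efficacy (50 vs 91).
#5: worse on efficacy (87 vs 91).
#6: worse on efficacy (75 vs 91).
#7: worse on cost (3000 vs 543).
No option dominates #4.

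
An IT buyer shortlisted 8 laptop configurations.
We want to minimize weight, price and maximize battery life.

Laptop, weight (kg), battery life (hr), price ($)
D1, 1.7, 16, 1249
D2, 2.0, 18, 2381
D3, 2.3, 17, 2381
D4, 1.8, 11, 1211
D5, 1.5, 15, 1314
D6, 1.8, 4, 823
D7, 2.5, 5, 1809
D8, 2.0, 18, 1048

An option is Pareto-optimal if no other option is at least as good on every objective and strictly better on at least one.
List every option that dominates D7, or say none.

D1, D4, D5, D8

D1: weight 1.7≤2.5, battery life 16≥5, price 1249≤1809 — dominates D7.
D4: weight 1.8≤2.5, battery life 11≥5, price 1211≤1809 — dominates D7.
D5: weight 1.5≤2.5, battery life 15≥5, price 1314≤1809 — dominates D7.
D8: weight 2.0≤2.5, battery life 18≥5, price 1048≤1809 — dominates D7.
Others (D2, D3, D6) are each worse than D7 on at least one objective.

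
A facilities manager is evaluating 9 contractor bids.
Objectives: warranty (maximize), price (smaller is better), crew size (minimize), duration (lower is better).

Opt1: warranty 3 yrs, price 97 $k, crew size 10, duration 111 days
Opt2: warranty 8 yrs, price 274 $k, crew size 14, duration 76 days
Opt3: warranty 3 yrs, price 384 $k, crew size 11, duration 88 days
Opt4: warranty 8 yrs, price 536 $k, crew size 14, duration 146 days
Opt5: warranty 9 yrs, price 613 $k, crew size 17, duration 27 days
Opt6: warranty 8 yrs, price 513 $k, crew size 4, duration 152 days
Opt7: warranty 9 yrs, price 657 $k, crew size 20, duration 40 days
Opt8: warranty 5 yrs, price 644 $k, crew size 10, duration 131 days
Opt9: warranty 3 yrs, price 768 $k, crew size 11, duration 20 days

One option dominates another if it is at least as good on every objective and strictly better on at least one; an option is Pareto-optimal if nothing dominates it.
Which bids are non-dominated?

Opt1, Opt2, Opt3, Opt5, Opt6, Opt8, Opt9

Opt1: not dominated (best price).
Opt2: not dominated.
Opt3: not dominated.
Opt4: dominated by Opt2 (warranty 8≥8, price 274≤536, crew size 14≤14, duration 76≤146).
Opt5: not dominated.
Opt6: not dominated (best crew size).
Opt7: dominated by Opt5 (warranty 9≥9, price 613≤657, crew size 17≤20, duration 27≤40).
Opt8: not dominated.
Opt9: not dominated (best duration).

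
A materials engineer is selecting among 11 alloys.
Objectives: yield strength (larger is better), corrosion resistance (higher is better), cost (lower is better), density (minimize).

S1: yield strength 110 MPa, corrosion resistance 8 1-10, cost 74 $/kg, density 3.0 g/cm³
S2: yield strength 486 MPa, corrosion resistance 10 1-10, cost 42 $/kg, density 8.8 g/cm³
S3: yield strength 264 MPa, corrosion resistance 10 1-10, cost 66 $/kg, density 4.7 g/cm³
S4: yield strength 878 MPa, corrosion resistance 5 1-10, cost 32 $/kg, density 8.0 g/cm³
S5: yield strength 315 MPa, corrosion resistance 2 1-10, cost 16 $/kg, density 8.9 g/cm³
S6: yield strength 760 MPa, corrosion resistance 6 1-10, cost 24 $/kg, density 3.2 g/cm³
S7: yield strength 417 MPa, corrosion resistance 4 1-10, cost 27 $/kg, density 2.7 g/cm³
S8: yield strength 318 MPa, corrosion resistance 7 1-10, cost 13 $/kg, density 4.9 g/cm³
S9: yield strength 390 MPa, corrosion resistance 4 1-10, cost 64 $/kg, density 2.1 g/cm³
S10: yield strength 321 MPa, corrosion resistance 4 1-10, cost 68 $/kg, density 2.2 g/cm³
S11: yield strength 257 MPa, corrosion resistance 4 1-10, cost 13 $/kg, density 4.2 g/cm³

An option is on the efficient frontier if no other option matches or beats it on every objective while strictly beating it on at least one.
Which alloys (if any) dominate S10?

S9

S9: yield strength 390≥321, corrosion resistance 4≥4, cost 64≤68, density 2.1≤2.2 — dominates S10.
Others (S1, S2, S3, S4, S5, S6, S7, S8, S11) are each worse than S10 on at least one objective.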